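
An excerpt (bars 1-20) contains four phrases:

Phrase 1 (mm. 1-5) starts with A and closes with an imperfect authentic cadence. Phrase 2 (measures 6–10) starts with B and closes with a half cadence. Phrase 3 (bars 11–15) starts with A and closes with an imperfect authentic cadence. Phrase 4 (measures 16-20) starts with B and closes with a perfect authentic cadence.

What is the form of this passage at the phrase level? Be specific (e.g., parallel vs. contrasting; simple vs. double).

parallel double period

Four phrases in two halves: the first half (measures 1–10) ends with a half cadence, the second (measures 11-20) with a perfect authentic cadence — a large antecedent–consequent pair, i.e. a double period.
Phrase 3 begins with the same material as phrase 1, making it parallel.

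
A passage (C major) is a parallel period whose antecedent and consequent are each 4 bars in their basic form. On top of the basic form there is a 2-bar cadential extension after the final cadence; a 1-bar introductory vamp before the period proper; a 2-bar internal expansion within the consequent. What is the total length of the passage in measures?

13 measures

Basic parallel period: 4 + 4 = 8 bars.
8 (basic form) + 2 (cadential extension) + 1 (introduction) + 2 (internal expansion) = 13.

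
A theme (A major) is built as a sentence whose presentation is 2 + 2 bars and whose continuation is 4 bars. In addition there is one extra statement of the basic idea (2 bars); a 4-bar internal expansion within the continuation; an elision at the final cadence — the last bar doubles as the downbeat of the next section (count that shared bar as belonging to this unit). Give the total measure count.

Basic sentence: 2 + 2 + 4 = 8 bars.
8 (basic form) + 2 (extra statement) + 4 (internal expansion) = 14.
The elision shares a bar with the next section but does not change this unit's count.

14 measures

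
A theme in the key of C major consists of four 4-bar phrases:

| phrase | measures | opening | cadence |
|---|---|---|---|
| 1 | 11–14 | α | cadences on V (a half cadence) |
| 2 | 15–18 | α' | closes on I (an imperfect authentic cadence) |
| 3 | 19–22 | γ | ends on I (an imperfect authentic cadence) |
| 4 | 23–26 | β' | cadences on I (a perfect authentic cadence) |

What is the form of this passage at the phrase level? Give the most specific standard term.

Four phrases in two halves: the first half (mm. 11–18) ends with an imperfect authentic cadence, the second (mm. 19–26) with a perfect authentic cadence — a large antecedent–consequent pair, i.e. a double period.
Phrase 3 begins with different material from phrase 1, making it contrasting.

contrasting double period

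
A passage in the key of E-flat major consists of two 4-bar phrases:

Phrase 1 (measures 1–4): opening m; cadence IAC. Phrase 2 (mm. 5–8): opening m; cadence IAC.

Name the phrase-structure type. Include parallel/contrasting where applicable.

repeated phrase

Both phrases have the same opening (m) and the same cadence (imperfect authentic cadence): the second is a restatement, not a consequent, so this is a repeated phrase rather than a period.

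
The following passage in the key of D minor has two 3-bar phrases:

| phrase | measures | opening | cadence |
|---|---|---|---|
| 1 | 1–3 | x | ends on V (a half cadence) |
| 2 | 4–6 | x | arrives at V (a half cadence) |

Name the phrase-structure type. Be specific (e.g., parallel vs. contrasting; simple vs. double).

repeated phrase

Both phrases have the same opening (x) and the same cadence (half cadence): the second is a restatement, not a consequent, so this is a repeated phrase rather than a period.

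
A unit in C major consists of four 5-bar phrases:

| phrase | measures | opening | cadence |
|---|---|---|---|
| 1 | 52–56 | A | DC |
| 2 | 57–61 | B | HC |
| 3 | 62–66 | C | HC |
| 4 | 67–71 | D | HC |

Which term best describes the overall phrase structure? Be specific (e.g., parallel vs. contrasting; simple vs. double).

phrase group

Phrase 4 ends with a half cadence, no stronger than phrase 2's half cadence, so the four phrases do not form a double period; nor do phrases 3–4 duplicate 1–2, so it is not a repeated period. With no phrase reaching a conclusive cadence, the passage is a phrase group.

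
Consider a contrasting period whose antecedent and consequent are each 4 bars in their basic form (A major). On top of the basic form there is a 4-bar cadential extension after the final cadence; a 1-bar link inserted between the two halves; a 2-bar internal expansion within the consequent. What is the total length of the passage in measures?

15 measures

Basic contrasting period: 4 + 4 = 8 bars.
8 (basic form) + 4 (cadential extension) + 1 (link) + 2 (internal expansion) = 15.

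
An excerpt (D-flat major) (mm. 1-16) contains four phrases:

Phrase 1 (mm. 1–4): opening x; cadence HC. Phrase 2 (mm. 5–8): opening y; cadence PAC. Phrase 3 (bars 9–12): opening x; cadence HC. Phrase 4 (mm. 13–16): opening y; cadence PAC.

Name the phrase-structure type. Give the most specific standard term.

repeated period

The cadence pattern HC–PAC–HC–PAC is weak–strong twice, and phrases 3–4 restate phrases 1–2: a period heard twice, not a double period (which would end weakly at phrase 2).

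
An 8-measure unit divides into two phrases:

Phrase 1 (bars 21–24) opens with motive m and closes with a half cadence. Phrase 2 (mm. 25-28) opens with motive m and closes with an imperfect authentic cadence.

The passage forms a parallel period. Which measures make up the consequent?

measures 25–28

The antecedent is the phrase ending with the weaker cadence (half cadence, phrase 1) and the consequent the one ending more conclusively (imperfect authentic cadence, phrase 2); the consequent is mm. 25–28.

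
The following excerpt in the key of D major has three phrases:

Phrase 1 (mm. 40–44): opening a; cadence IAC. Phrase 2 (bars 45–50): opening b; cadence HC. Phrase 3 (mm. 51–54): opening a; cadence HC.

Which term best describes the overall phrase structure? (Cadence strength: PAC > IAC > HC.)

The final phrase closes with a half cadence, which is not stronger than the preceding half cadence; the 3 phrases lack an overall antecedent–consequent design and so form a phrase group.

phrase group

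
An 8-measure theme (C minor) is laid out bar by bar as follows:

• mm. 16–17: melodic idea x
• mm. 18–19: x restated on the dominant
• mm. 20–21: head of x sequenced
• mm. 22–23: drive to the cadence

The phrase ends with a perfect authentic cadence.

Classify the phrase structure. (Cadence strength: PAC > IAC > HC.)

sentence

Basic idea (bars 16–17) + its repetition (mm. 18–19) form the presentation; fragmentation and cadence (measures 20-23) form the continuation — the 8-bar whole is a sentence.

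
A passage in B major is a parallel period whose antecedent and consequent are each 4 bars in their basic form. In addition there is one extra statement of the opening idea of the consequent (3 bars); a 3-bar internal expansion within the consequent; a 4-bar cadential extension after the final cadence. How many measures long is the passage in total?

18 measures

Basic parallel period: 4 + 4 = 8 bars.
8 (basic form) + 3 (extra statement) + 3 (internal expansion) + 4 (cadential extension) = 18.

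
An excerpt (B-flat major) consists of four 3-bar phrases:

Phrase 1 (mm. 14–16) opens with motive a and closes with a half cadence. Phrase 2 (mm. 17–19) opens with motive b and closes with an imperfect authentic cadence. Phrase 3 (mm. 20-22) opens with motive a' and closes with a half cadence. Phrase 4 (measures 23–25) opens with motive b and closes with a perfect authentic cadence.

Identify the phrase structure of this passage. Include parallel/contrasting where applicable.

parallel double period

Four phrases in two halves: the first half (bars 14–19) ends with an imperfect authentic cadence, the second (mm. 20-25) with a perfect authentic cadence — a large antecedent–consequent pair, i.e. a double period.
Phrase 3 begins with the same material as phrase 1, making it parallel.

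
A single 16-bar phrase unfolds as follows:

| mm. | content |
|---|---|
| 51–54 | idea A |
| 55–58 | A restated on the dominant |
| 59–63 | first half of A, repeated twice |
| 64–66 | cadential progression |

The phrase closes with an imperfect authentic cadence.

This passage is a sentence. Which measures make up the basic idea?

measures 51–54

The presentation of a sentence is the basic idea (mm. 51–54) plus its repetition (mm. 55–58); the basic idea is therefore bars 51-54.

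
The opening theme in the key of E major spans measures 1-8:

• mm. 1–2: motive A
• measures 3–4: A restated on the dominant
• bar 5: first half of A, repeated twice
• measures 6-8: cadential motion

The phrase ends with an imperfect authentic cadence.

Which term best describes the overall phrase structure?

Basic idea (bars 1-2) + its repetition (measures 3-4) form the presentation; fragmentation and cadence (mm. 5-8) form the continuation — the 8-bar whole is a sentence.

sentence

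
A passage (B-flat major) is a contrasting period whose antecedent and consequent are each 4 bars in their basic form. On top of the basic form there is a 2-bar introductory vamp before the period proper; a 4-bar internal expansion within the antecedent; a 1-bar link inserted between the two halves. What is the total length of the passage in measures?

Basic contrasting period: 4 + 4 = 8 bars.
8 (basic form) + 2 (introduction) + 4 (internal expansion) + 1 (link) = 15.

15 measures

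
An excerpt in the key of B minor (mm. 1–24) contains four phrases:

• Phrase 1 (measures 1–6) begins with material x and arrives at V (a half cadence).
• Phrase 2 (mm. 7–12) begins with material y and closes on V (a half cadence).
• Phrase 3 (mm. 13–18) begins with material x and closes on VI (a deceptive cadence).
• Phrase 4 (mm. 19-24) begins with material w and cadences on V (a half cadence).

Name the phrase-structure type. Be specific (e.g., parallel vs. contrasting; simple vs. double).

Phrase 4 ends with a half cadence, no stronger than phrase 2's half cadence, so the four phrases do not form a double period; nor do phrases 3–4 duplicate 1–2, so it is not a repeated period. With no phrase reaching a conclusive cadence, the passage is a phrase group.

phrase group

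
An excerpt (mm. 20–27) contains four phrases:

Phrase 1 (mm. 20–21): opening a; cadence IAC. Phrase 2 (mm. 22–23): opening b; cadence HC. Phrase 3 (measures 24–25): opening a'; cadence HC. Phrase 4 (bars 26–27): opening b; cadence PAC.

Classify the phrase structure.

Four phrases in two halves: the first half (mm. 20–23) ends with a half cadence, the second (bars 24-27) with a perfect authentic cadence — a large antecedent–consequent pair, i.e. a double period.
Phrase 3 begins with the same material as phrase 1, making it parallel.

parallel double period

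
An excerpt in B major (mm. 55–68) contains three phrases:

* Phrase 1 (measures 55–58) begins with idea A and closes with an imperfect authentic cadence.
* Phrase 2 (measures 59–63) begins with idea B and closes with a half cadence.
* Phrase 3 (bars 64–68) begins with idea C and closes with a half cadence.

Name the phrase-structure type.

The final phrase closes with a half cadence, which is not stronger than the preceding half cadence; the 3 phrases lack an overall antecedent–consequent design and so form a phrase group.

phrase group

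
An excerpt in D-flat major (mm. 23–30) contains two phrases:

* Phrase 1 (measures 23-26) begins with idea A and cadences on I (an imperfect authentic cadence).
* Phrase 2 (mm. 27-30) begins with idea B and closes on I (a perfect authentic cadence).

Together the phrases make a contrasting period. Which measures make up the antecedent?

The phrase ending with the weaker cadence (imperfect authentic cadence) is the antecedent; the one ending more conclusively (perfect authentic cadence) is the consequent. The antecedent is measures 23–26.

measures 23–26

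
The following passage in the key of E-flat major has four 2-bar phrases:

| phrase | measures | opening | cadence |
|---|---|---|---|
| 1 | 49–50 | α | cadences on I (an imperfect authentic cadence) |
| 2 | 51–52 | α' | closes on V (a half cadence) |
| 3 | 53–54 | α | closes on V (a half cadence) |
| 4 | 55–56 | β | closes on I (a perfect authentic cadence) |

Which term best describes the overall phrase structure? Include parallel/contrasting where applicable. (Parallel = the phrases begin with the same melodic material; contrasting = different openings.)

parallel double period

Four phrases in two halves: the first half (mm. 49–52) ends with a half cadence, the second (mm. 53–56) with a perfect authentic cadence — a large antecedent–consequent pair, i.e. a double period.
Phrase 3 begins with the same material as phrase 1, making it parallel.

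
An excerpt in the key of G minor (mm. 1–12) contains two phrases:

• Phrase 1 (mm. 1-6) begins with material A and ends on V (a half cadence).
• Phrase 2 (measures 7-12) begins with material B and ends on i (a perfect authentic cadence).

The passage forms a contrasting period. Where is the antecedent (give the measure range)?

The antecedent is the phrase ending with the weaker cadence (half cadence, phrase 1) and the consequent the one ending more conclusively (perfect authentic cadence, phrase 2); the antecedent is mm. 1–6.

measures 1–6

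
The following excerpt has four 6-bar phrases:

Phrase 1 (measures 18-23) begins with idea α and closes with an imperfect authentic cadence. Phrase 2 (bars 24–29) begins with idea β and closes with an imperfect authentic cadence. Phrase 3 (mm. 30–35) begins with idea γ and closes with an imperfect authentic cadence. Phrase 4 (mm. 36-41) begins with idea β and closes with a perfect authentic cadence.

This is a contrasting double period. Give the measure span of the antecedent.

measures 18–29

In a double period the first pair of phrases (ending imperfect authentic cadence) is the large antecedent and the second pair (ending perfect authentic cadence) is the large consequent; the antecedent is measures 18–29.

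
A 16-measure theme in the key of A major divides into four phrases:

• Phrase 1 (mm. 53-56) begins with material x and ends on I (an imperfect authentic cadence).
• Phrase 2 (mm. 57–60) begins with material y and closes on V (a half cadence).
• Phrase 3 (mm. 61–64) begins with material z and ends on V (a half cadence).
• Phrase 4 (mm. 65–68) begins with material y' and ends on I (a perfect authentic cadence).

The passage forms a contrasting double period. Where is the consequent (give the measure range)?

measures 61–68

In a double period the four phrases pair into a large antecedent (phrases 1–2, ending half cadence) and a large consequent (phrases 3–4, ending perfect authentic cadence). The consequent spans measures 61-68.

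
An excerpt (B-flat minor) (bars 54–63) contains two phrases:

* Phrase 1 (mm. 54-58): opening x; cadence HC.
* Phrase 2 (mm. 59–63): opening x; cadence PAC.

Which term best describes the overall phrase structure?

parallel period

Phrase 1 ends with a half cadence (weaker) and phrase 2 with a perfect authentic cadence (stronger): antecedent + consequent = a period.
The two phrases open with the same material (x / x), so the period is parallel.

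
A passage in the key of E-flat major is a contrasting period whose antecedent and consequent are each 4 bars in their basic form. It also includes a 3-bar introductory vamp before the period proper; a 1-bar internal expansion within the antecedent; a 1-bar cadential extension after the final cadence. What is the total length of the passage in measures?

13 measures

Basic contrasting period: 4 + 4 = 8 bars.
8 (basic form) + 3 (introduction) + 1 (internal expansion) + 1 (cadential extension) = 13.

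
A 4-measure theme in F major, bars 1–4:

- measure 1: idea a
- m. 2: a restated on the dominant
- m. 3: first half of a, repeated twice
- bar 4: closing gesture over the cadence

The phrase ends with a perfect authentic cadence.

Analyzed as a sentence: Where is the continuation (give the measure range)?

After the presentation (measures 1–2), the continuation covers the fragmentation through the cadence: mm. 3–4.

measures 3–4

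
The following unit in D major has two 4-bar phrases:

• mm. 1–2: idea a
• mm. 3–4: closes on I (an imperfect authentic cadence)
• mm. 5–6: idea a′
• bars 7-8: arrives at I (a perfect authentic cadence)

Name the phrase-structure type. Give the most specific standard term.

Phrase 1 ends with an imperfect authentic cadence (weaker) and phrase 2 with a perfect authentic cadence (stronger): antecedent + consequent = a period.
The two phrases open with the same material (a / a′), so the period is parallel.

parallel period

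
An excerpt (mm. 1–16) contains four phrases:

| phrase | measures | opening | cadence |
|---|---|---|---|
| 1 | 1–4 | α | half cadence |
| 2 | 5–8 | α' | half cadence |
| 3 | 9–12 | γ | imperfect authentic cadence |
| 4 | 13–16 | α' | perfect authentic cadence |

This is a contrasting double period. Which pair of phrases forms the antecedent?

phrases 1 and 2

In a double period the first pair of phrases (ending half cadence) is the large antecedent and the second pair (ending perfect authentic cadence) is the large consequent; the antecedent is phrases 1 and 2.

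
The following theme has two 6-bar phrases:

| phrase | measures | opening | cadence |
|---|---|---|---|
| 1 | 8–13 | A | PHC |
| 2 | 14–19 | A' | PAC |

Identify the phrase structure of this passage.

parallel period

Phrase 1 ends with a Phrygian half cadence (weaker) and phrase 2 with a perfect authentic cadence (stronger): antecedent + consequent = a period.
The two phrases open with the same material (A / A'), so the period is parallel.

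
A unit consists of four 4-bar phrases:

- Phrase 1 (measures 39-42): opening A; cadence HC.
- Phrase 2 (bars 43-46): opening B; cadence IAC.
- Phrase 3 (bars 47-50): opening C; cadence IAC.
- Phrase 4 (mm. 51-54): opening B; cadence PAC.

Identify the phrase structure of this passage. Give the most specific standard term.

Four phrases in two halves: the first half (mm. 39-46) ends with an imperfect authentic cadence, the second (mm. 47–54) with a perfect authentic cadence — a large antecedent–consequent pair, i.e. a double period.
Phrase 3 begins with different material from phrase 1, making it contrasting.

contrasting double period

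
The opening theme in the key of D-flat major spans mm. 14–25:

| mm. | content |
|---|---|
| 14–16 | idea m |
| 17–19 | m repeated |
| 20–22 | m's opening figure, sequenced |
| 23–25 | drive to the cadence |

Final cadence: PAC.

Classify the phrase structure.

Basic idea (mm. 14–16) + its repetition (mm. 17–19) form the presentation; fragmentation and cadence (bars 20–25) form the continuation — the 12-bar whole is a sentence.

sentence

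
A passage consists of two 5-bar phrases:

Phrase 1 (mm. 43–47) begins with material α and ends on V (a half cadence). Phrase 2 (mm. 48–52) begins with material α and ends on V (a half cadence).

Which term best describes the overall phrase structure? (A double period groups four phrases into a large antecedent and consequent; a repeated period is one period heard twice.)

Both phrases have the same opening (α) and the same cadence (half cadence): the second is a restatement, not a consequent, so this is a repeated phrase rather than a period.

repeated phrase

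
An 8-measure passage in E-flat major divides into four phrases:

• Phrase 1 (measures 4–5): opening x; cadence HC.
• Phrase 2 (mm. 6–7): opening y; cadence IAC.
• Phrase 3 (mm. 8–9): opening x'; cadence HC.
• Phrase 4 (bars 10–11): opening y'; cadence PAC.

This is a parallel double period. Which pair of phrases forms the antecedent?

In a double period the first pair of phrases (ending imperfect authentic cadence) is the large antecedent and the second pair (ending perfect authentic cadence) is the large consequent; the antecedent is phrases 1 and 2.

phrases 1 and 2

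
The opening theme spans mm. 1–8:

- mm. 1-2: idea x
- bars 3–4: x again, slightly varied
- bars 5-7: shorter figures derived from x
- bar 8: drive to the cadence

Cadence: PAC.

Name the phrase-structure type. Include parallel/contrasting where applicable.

Basic idea (mm. 1–2) + its repetition (mm. 3-4) form the presentation; fragmentation and cadence (measures 5-8) form the continuation — the 8-bar whole is a sentence.

sentence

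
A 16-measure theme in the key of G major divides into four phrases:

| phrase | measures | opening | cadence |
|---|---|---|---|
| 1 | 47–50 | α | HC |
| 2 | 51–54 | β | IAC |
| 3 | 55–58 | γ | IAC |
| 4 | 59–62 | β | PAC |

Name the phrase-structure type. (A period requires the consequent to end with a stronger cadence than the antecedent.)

Four phrases in two halves: the first half (measures 47-54) ends with an imperfect authentic cadence, the second (bars 55-62) with a perfect authentic cadence — a large antecedent–consequent pair, i.e. a double period.
Phrase 3 begins with different material from phrase 1, making it contrasting.

contrasting double period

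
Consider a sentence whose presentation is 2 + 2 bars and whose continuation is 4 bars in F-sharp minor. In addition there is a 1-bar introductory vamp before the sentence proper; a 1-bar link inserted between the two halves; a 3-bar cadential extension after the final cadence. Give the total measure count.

Basic sentence: 2 + 2 + 4 = 8 bars.
8 (basic form) + 1 (introduction) + 1 (link) + 3 (cadential extension) = 13.

13 measures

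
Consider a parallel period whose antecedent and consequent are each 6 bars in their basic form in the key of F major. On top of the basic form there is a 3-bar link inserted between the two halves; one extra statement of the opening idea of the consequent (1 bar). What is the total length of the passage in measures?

16 measures

Basic parallel period: 6 + 6 = 12 bars.
12 (basic form) + 3 (link) + 1 (extra statement) = 16.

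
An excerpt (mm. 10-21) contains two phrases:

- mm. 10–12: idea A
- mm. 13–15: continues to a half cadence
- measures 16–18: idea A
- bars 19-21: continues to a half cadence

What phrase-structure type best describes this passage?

repeated phrase

Both phrases have the same opening (A) and the same cadence (half cadence): the second is a restatement, not a consequent, so this is a repeated phrase rather than a period.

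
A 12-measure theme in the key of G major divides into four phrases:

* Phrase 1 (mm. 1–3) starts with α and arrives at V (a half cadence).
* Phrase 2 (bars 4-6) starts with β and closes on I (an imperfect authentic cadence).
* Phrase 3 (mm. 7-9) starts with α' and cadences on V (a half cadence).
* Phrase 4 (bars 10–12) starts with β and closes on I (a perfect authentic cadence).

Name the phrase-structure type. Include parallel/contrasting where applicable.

parallel double period

Four phrases in two halves: the first half (mm. 1-6) ends with an imperfect authentic cadence, the second (mm. 7–12) with a perfect authentic cadence — a large antecedent–consequent pair, i.e. a double period.
Phrase 3 begins with the same material as phrase 1, making it parallel.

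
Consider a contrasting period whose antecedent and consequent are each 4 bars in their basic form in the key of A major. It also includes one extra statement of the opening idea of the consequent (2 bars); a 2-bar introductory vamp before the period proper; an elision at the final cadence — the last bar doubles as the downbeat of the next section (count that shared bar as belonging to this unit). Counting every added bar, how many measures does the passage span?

Basic contrasting period: 4 + 4 = 8 bars.
8 (basic form) + 2 (extra statement) + 2 (introduction) = 12.
The elision shares a bar with the next section but does not change this unit's count.

12 measures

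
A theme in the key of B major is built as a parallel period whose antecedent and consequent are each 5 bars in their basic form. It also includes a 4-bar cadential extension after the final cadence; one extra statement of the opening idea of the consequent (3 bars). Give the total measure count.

17 measures

Basic parallel period: 5 + 5 = 10 bars.
10 (basic form) + 4 (cadential extension) + 3 (extra statement) = 17.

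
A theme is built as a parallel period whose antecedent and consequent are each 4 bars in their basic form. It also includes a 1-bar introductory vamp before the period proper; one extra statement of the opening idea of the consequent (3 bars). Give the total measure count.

Basic parallel period: 4 + 4 = 8 bars.
8 (basic form) + 1 (introduction) + 3 (extra statement) = 12.

12 measures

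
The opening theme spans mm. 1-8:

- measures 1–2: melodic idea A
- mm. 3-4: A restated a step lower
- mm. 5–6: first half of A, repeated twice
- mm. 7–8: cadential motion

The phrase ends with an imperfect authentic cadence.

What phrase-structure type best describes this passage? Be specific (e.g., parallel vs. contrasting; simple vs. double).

sentence

Basic idea (measures 1-2) + its repetition (mm. 3-4) form the presentation; fragmentation and cadence (mm. 5-8) form the continuation — the 8-bar whole is a sentence.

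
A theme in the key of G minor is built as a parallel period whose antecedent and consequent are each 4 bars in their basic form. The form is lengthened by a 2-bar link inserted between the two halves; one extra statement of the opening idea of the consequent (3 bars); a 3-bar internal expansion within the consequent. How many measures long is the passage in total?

Basic parallel period: 4 + 4 = 8 bars.
8 (basic form) + 2 (link) + 3 (extra statement) + 3 (internal expansion) = 16.

16 measures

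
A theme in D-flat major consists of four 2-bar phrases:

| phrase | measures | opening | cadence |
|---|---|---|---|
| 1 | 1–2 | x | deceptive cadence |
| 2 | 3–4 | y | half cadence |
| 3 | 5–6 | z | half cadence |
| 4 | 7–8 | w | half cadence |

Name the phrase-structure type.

Phrase 4 ends with a half cadence, no stronger than phrase 2's half cadence, so the four phrases do not form a double period; nor do phrases 3–4 duplicate 1–2, so it is not a repeated period. With no phrase reaching a conclusive cadence, the passage is a phrase group.

phrase group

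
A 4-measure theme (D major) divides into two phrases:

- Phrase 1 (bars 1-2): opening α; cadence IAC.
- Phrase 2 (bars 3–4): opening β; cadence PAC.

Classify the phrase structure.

Phrase 1 ends with an imperfect authentic cadence (weaker) and phrase 2 with a perfect authentic cadence (stronger): antecedent + consequent = a period.
The two phrases open with different material (α / β), so the period is contrasting.

contrasting period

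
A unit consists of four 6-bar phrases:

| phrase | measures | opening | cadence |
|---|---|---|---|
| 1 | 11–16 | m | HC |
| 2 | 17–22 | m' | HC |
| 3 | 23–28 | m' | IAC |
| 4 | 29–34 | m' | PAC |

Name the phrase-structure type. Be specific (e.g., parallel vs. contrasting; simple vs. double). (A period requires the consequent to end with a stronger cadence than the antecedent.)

Four phrases in two halves: the first half (mm. 11-22) ends with a half cadence, the second (bars 23–34) with a perfect authentic cadence — a large antecedent–consequent pair, i.e. a double period.
Phrase 3 begins with the same material as phrase 1, making it parallel.

parallel double period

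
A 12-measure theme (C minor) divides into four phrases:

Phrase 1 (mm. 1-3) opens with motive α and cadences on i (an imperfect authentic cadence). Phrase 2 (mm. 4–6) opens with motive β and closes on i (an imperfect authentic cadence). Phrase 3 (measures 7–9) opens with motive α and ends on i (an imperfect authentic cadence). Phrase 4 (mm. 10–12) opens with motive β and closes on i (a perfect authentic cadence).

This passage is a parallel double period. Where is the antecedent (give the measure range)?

In a double period the four phrases pair into a large antecedent (phrases 1–2, ending imperfect authentic cadence) and a large consequent (phrases 3–4, ending perfect authentic cadence). The antecedent spans mm. 1–6.

measures 1–6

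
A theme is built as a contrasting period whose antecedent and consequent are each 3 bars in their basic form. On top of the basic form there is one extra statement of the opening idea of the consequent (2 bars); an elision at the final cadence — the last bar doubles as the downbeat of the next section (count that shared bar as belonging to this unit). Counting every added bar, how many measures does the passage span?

8 measures

Basic contrasting period: 3 + 3 = 6 bars.
6 (basic form) + 2 (extra statement) = 8.
The elision shares a bar with the next section but does not change this unit's count.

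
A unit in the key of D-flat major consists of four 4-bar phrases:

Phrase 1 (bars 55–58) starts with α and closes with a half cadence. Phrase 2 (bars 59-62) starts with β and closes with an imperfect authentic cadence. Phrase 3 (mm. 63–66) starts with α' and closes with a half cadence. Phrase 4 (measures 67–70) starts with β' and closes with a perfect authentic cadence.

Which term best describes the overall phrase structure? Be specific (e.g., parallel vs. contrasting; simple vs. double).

Four phrases in two halves: the first half (mm. 55–62) ends with an imperfect authentic cadence, the second (mm. 63-70) with a perfect authentic cadence — a large antecedent–consequent pair, i.e. a double period.
Phrase 3 begins with the same material as phrase 1, making it parallel.

parallel double period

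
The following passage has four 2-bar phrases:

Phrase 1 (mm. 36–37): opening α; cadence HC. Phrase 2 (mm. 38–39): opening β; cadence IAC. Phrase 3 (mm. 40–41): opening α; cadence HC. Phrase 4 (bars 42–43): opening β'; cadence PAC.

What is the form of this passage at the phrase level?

parallel double period

Four phrases in two halves: the first half (mm. 36–39) ends with an imperfect authentic cadence, the second (mm. 40–43) with a perfect authentic cadence — a large antecedent–consequent pair, i.e. a double period.
Phrase 3 begins with the same material as phrase 1, making it parallel.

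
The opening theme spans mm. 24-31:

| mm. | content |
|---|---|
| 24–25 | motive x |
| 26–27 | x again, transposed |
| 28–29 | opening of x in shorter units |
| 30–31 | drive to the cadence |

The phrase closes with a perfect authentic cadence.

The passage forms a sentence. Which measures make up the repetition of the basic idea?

measures 26–27

The presentation of a sentence is the basic idea (mm. 24–25) plus its repetition (mm. 26-27); the repetition of the basic idea is therefore mm. 26-27.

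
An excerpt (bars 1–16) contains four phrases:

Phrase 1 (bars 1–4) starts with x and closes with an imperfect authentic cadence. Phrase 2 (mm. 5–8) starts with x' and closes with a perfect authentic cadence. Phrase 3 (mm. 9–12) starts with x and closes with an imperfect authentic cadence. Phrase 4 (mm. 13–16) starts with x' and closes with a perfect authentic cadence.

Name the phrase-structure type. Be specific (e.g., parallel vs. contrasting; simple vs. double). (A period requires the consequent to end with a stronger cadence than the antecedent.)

The cadence pattern IAC–PAC–IAC–PAC is weak–strong twice, and phrases 3–4 restate phrases 1–2: a period heard twice, not a double period (which would end weakly at phrase 2).

repeated period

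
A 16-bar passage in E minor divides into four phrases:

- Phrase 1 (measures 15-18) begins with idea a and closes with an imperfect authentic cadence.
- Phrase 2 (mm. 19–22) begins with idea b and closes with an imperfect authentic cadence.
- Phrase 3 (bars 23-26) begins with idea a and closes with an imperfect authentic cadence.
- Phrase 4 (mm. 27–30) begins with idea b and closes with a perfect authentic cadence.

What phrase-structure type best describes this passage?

parallel double period

Four phrases in two halves: the first half (bars 15–22) ends with an imperfect authentic cadence, the second (mm. 23–30) with a perfect authentic cadence — a large antecedent–consequent pair, i.e. a double period.
Phrase 3 begins with the same material as phrase 1, making it parallel.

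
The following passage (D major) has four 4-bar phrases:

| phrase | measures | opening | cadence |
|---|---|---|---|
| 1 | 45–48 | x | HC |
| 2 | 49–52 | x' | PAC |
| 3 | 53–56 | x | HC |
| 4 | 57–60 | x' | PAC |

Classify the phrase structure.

The cadence pattern HC–PAC–HC–PAC is weak–strong twice, and phrases 3–4 restate phrases 1–2: a period heard twice, not a double period (which would end weakly at phrase 2).

repeated period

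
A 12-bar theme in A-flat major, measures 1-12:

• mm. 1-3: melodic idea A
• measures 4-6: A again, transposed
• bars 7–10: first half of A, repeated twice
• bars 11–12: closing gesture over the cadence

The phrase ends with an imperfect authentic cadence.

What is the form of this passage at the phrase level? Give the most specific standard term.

Basic idea (measures 1–3) + its repetition (measures 4-6) form the presentation; fragmentation and cadence (mm. 7–12) form the continuation — the 12-bar whole is a sentence.

sentence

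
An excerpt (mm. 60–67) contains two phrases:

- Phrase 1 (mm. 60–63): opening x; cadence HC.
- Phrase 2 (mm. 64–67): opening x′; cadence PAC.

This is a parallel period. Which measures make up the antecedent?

The phrase ending with the weaker cadence (half cadence) is the antecedent; the one ending more conclusively (perfect authentic cadence) is the consequent. The antecedent is measures 60–63.

measures 60–63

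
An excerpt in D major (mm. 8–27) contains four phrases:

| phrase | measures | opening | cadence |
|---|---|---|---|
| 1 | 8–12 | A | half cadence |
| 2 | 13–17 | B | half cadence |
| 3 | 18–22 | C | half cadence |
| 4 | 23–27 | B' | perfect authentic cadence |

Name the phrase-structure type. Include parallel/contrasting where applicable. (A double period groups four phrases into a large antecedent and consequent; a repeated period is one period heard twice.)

contrasting double period

Four phrases in two halves: the first half (mm. 8-17) ends with a half cadence, the second (mm. 18–27) with a perfect authentic cadence — a large antecedent–consequent pair, i.e. a double period.
Phrase 3 begins with different material from phrase 1, making it contrasting.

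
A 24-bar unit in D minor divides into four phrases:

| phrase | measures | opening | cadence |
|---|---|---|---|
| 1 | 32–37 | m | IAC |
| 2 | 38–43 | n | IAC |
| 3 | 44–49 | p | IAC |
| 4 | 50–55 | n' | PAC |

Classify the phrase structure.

Four phrases in two halves: the first half (mm. 32–43) ends with an imperfect authentic cadence, the second (mm. 44–55) with a perfect authentic cadence — a large antecedent–consequent pair, i.e. a double period.
Phrase 3 begins with different material from phrase 1, making it contrasting.

contrasting double period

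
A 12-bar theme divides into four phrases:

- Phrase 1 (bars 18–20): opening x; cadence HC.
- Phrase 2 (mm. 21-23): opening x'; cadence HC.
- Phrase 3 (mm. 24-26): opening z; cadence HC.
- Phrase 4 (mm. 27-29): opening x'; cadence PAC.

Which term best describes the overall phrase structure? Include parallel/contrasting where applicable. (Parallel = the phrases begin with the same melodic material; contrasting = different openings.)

contrasting double period

Four phrases in two halves: the first half (mm. 18–23) ends with a half cadence, the second (mm. 24–29) with a perfect authentic cadence — a large antecedent–consequent pair, i.e. a double period.
Phrase 3 begins with different material from phrase 1, making it contrasting.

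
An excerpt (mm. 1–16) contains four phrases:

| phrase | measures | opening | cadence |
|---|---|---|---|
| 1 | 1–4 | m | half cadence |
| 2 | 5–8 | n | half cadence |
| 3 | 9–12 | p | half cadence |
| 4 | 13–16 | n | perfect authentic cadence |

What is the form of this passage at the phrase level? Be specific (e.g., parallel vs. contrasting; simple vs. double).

Four phrases in two halves: the first half (bars 1–8) ends with a half cadence, the second (measures 9–16) with a perfect authentic cadence — a large antecedent–consequent pair, i.e. a double period.
Phrase 3 begins with different material from phrase 1, making it contrasting.

contrasting double period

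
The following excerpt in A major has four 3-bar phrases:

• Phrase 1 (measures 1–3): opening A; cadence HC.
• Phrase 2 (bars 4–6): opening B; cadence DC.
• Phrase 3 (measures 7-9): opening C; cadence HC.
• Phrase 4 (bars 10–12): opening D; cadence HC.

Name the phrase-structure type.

Phrase 4 ends with a half cadence, no stronger than phrase 2's deceptive cadence, so the four phrases do not form a double period; nor do phrases 3–4 duplicate 1–2, so it is not a repeated period. With no phrase reaching a conclusive cadence, the passage is a phrase group.

phrase group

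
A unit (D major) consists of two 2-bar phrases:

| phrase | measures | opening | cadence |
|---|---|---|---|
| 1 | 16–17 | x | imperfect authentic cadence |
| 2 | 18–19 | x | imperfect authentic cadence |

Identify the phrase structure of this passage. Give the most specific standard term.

repeated phrase

Both phrases have the same opening (x) and the same cadence (imperfect authentic cadence): the second is a restatement, not a consequent, so this is a repeated phrase rather than a period.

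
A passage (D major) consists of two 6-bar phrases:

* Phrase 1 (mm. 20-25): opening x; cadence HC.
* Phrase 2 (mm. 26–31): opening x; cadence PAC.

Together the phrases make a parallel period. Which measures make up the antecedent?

The phrase ending with the weaker cadence (half cadence) is the antecedent; the one ending more conclusively (perfect authentic cadence) is the consequent. The antecedent is measures 20–25.

measures 20–25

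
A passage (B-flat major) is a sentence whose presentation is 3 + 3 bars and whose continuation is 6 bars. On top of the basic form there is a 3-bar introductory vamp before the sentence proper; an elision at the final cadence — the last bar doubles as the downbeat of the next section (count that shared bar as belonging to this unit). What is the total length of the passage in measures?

15 measures

Basic sentence: 3 + 3 + 6 = 12 bars.
12 (basic form) + 3 (introduction) = 15.
The elision shares a bar with the next section but does not change this unit's count.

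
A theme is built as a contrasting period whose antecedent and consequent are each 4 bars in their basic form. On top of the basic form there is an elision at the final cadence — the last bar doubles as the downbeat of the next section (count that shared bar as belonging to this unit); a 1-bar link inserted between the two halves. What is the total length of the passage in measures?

Basic contrasting period: 4 + 4 = 8 bars.
8 (basic form) + 1 (link) = 9.
The elision shares a bar with the next section but does not change this unit's count.

9 measures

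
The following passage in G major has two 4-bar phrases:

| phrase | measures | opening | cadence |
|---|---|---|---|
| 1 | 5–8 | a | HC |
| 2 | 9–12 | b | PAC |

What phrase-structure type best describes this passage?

contrasting period

Phrase 1 ends with a half cadence (weaker) and phrase 2 with a perfect authentic cadence (stronger): antecedent + consequent = a period.
The two phrases open with different material (a / b), so the period is contrasting.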